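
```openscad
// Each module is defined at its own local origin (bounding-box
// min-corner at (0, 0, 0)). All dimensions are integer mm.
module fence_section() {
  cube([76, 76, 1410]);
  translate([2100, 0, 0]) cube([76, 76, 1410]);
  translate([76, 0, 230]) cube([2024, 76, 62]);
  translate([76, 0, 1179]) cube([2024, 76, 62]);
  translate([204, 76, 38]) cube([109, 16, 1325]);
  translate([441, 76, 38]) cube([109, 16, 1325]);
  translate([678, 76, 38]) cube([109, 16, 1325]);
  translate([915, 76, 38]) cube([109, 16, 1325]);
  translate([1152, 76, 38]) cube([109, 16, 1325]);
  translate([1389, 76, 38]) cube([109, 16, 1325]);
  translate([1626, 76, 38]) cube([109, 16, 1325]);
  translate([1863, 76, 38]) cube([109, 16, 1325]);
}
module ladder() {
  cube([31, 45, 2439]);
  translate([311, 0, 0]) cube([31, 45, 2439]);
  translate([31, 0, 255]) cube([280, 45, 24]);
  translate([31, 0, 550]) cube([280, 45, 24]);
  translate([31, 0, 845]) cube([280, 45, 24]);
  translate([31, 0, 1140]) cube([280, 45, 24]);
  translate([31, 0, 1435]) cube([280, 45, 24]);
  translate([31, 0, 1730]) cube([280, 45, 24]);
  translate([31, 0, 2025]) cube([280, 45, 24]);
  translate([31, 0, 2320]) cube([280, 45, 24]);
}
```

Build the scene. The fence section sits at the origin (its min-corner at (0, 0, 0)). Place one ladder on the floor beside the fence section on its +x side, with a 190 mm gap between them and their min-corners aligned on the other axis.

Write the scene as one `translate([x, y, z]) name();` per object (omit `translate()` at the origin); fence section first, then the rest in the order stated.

fence_section();
translate([2366, 0, 0]) ladder();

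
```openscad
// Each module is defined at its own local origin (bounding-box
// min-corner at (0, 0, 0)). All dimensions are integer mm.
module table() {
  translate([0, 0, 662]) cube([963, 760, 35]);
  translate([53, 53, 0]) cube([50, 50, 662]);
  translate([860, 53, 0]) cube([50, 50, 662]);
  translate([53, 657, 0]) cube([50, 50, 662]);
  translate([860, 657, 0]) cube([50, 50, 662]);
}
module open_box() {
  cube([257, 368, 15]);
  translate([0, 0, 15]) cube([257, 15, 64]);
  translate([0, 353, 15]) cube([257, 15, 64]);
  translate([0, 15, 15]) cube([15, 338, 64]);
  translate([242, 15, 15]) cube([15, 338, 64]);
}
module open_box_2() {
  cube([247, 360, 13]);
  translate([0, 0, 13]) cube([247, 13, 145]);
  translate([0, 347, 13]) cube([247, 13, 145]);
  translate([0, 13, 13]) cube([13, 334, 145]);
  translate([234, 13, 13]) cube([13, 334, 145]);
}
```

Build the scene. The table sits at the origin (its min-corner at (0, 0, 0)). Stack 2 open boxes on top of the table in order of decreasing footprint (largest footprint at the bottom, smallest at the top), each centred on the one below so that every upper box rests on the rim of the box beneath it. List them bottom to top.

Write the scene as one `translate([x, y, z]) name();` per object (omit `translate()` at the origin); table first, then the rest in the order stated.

table();
translate([353, 196, 697]) open_box();
translate([358, 200, 776]) open_box_2();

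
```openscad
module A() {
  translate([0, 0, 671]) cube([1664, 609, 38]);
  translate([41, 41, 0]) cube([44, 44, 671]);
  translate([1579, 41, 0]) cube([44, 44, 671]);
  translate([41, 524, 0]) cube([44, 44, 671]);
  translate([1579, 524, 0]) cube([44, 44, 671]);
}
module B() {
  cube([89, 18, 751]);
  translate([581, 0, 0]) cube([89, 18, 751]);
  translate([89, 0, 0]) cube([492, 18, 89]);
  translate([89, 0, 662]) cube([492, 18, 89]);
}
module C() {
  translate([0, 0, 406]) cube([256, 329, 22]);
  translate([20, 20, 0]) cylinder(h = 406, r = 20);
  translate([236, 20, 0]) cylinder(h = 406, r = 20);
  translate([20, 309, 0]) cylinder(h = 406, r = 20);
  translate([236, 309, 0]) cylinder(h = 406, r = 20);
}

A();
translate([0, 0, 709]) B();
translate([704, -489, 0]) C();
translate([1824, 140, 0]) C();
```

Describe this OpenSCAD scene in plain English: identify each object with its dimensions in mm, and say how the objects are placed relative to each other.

A is a table: top 1664 mm (x) × 609 mm (y), 38 mm thick, upper face at z = 709 mm, on four 44×44 mm square legs, each inset 41 mm from the nearest pair of top edges, running from z = 0 to the bottom of the top.

B is a picture frame with a 492×573 mm rectangular opening (x by z) and a uniform 89 mm border on every side. Frame depth is 18 mm along y. It is built from two vertical stiles running the full outside height and two horizontal rails spanning the gap between the stiles.

C is a simple wooden stool: a rectangular seat 256 mm (x) by 329 mm (y), 22 mm thick, top face at z = 428 mm, on four round legs, each 40 mm in diameter. The legs rest on z = 0, each leg's axis is inset half a diameter from the nearest pair of seat edges (so the leg's bounding box is flush with the corner).

The picture frame is on top of the table. Two stools sit around the table at the −y, +x sides.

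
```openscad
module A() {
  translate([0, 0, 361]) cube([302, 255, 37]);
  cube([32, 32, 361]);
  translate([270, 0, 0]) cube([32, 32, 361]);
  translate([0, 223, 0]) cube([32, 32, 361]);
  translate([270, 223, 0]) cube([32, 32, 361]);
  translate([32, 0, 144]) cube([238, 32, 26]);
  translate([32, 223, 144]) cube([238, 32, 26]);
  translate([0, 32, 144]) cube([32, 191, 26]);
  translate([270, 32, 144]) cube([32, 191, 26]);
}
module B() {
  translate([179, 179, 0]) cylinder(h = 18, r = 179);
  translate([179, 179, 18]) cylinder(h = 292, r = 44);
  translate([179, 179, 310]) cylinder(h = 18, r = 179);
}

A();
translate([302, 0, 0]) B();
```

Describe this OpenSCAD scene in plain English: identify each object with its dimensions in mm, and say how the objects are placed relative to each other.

A is a four-legged stool. The seat is 302×255 mm, 37 mm thick, top at z = 398 mm. It stands on four square legs, each 32×32 mm in cross-section, from z = 0 to the seat underside, each flush with a corner of the seat. Four stretchers, 32 mm wide and 26 mm tall, connect adjacent legs with their undersides at z = 144 mm, each running between the inner faces of the legs it joins and aligned with the legs' outer faces on the other axis.

B is a spool: two coaxial disc flanges of radius 179 mm and thickness 18 mm, joined by a core cylinder of radius 44 mm and height 292 mm. The lower flange rests on z = 0 and the three cylinders share a vertical axis.

The spool is against the stool's +x side, with their −y faces flush.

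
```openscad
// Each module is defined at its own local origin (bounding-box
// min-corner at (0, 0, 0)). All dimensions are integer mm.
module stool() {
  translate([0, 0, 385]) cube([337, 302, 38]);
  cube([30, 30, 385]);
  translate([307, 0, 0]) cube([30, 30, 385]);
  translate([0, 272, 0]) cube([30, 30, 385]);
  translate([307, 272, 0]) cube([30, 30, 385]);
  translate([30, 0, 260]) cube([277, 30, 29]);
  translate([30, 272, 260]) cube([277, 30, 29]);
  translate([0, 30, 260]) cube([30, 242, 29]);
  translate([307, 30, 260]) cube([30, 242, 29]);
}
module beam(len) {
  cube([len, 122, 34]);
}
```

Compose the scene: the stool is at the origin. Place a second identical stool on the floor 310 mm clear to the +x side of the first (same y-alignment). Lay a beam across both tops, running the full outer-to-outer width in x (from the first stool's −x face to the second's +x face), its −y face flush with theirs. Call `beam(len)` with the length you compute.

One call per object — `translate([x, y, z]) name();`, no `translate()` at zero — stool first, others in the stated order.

stool();
translate([647, 0, 0]) stool();
translate([0, 0, 423]) beam(984);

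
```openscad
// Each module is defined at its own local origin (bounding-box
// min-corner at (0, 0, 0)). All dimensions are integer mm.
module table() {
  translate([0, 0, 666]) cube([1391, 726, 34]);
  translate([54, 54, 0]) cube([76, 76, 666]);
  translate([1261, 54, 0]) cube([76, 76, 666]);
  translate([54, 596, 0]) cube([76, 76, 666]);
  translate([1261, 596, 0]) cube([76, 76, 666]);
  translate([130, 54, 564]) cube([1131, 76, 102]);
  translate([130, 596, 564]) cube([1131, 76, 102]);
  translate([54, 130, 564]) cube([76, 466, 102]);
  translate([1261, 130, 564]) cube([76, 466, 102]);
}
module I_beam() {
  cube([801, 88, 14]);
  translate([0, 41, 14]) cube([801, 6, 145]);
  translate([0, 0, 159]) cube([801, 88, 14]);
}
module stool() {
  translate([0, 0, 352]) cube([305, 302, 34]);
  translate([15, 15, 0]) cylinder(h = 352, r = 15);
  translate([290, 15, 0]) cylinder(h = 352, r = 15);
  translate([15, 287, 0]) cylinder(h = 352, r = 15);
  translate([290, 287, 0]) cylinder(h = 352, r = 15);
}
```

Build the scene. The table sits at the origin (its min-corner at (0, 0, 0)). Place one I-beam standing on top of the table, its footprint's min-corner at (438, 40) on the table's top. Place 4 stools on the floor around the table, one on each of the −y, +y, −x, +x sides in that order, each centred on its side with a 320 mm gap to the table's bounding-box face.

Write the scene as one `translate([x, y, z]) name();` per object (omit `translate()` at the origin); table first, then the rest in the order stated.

table();
translate([438, 40, 700]) I_beam();
translate([543, -622, 0]) stool();
translate([543, 1046, 0]) stool();
translate([-625, 212, 0]) stool();
translate([1711, 212, 0]) stool();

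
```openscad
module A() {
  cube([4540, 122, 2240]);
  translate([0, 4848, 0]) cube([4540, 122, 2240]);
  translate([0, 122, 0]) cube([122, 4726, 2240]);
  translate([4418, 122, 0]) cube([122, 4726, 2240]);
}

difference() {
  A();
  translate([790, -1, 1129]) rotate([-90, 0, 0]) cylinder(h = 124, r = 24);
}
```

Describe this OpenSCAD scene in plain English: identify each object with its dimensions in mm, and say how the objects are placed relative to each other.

A is a box-shaped house frame (walls only): outside footprint 4540×4970 mm, wall height 2240 mm, wall thickness 122 mm. The two y-facing walls run the full x-width; the two x-facing walls fit between the inner faces of the y-facing walls.

The house frame has a circular hole of radius 24 mm through its front wall, centred at (x = 790, z = 1129).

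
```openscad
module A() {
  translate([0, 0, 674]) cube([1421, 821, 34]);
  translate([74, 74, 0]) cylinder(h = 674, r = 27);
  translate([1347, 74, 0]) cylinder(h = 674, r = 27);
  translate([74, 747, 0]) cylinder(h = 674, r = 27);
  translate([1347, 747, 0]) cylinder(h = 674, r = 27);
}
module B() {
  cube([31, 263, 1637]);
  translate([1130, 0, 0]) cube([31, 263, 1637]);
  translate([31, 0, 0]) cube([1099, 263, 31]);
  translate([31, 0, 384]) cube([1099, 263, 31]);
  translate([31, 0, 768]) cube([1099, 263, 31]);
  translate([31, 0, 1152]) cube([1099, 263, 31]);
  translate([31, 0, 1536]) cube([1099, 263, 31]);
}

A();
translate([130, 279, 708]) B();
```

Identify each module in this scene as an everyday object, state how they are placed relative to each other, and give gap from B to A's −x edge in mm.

The bookshelf's min-x is at 130; the table's min-x is 0; gap = 130 mm.

A is a table. B is a bookshelf. The bookshelf is on top of the table, centred. The gap from the bookshelf to the table's −x edge is 130 mm.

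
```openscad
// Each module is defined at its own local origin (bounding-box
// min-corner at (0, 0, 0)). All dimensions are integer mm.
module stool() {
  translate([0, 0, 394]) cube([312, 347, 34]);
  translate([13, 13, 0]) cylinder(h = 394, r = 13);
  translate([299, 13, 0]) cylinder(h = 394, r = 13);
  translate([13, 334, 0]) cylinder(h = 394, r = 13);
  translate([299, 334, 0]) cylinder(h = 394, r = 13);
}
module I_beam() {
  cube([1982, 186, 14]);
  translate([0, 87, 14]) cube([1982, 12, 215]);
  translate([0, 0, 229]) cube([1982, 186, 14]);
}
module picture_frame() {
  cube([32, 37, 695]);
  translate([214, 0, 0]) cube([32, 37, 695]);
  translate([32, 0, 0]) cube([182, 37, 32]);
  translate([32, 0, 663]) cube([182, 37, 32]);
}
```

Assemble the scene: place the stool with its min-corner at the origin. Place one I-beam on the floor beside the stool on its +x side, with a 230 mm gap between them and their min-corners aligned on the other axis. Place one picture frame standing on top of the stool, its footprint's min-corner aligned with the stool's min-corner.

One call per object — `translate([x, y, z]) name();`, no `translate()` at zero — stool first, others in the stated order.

stool();
translate([542, 0, 0]) I_beam();
translate([0, 0, 428]) picture_frame();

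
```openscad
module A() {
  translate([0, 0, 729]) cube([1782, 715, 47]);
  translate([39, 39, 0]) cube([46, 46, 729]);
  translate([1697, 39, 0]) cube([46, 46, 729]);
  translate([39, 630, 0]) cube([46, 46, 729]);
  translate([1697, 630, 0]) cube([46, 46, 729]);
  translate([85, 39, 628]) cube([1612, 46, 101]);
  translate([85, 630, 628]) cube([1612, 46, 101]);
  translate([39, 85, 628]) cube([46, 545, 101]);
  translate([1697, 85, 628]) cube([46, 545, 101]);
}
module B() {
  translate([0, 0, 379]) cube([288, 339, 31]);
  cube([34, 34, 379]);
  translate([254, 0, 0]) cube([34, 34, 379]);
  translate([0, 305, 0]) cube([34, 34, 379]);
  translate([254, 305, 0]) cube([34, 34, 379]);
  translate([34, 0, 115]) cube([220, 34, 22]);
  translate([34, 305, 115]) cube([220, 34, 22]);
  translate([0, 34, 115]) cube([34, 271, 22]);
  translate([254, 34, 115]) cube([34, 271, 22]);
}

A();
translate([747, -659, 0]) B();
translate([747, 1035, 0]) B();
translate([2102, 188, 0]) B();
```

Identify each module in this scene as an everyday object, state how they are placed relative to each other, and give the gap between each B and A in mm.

Each stool's nearest face is 320 mm from the table's bounding box.

A is a table. B is a stool. Three stools sit around the table at the −y, +y, +x sides. The gap between each stool and the table is 320 mm.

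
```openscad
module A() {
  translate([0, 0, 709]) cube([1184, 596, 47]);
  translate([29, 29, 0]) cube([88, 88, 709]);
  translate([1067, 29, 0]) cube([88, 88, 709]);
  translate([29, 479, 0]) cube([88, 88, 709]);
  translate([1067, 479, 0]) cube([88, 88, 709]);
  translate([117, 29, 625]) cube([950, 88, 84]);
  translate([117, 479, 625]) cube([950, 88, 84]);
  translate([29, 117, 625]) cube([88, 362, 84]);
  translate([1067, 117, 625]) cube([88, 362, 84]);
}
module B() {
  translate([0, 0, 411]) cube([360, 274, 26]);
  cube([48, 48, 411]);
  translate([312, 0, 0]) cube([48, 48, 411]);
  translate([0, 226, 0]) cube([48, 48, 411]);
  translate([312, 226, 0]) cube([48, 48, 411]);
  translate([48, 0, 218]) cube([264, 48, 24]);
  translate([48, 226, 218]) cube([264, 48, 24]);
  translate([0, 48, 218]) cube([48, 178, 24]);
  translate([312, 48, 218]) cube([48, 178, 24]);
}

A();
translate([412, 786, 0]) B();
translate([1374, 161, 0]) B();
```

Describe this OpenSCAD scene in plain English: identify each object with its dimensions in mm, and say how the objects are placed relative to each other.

A is a rectangular dining table. The top is 1184×596×47 mm with its upper surface at z = 756 mm. It stands on four 88×88 mm square legs, each inset 29 mm from the nearest pair of top edges, running from the floor to the underside of the top. Four apron rails, 88 mm thick and 84 mm tall, run between adjacent legs with their top edges flush with the underside of the top and their outer faces flush with the legs' outer faces.

B is a four-legged stool. The seat is 360×274 mm, 26 mm thick, top at z = 437 mm. It stands on four square legs, each 48×48 mm in cross-section, from z = 0 to the seat underside, each flush with a corner of the seat. Four stretchers, 48 mm wide and 24 mm tall, connect adjacent legs with their undersides at z = 218 mm, each running between the inner faces of the legs it joins and aligned with the legs' outer faces on the other axis.

Two stools sit around the table at the +y, +x sides.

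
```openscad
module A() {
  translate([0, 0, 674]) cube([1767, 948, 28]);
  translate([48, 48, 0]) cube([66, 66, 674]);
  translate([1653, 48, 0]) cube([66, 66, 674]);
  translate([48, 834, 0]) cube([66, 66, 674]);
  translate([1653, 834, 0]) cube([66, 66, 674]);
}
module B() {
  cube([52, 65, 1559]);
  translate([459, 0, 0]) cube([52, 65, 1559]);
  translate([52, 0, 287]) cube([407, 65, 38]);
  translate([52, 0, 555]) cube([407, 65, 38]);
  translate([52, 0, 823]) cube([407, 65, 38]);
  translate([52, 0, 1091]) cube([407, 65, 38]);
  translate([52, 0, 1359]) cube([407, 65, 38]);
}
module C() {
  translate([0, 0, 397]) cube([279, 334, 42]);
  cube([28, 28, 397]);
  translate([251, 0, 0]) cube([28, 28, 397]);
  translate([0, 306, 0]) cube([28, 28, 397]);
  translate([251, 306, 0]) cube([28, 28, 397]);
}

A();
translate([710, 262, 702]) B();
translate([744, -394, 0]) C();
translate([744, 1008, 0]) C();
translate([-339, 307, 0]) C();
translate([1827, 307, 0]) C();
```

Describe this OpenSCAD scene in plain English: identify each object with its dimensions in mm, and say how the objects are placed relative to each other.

A is a rectangular dining table. The top is 1767×948×28 mm with its upper surface at z = 702 mm. It stands on four 66×66 mm square legs, each inset 48 mm from the nearest pair of top edges, running from the floor to the underside of the top.

B is a straight ladder. Two 52×65 mm vertical rails, 1559 mm tall, stand 511 mm apart (outside-to-outside) with their front faces coplanar on the −y side. 5 rungs, each 65 mm deep and 38 mm tall, span between the inner faces of the rails, front faces flush with the rails. The lowest rung's underside is at z = 287 mm and rungs are spaced 268 mm apart (underside to underside).

C is a four-legged stool. The seat is a 279×334×42 mm slab whose top surface is at z = 439 mm; four square legs, each 28×28 mm in cross-section, run from the floor (z = 0) to the underside of the seat, each flush with a corner of the seat.

The ladder is on top of the table. Four stools sit around the table at the −y, +y, −x, +x sides.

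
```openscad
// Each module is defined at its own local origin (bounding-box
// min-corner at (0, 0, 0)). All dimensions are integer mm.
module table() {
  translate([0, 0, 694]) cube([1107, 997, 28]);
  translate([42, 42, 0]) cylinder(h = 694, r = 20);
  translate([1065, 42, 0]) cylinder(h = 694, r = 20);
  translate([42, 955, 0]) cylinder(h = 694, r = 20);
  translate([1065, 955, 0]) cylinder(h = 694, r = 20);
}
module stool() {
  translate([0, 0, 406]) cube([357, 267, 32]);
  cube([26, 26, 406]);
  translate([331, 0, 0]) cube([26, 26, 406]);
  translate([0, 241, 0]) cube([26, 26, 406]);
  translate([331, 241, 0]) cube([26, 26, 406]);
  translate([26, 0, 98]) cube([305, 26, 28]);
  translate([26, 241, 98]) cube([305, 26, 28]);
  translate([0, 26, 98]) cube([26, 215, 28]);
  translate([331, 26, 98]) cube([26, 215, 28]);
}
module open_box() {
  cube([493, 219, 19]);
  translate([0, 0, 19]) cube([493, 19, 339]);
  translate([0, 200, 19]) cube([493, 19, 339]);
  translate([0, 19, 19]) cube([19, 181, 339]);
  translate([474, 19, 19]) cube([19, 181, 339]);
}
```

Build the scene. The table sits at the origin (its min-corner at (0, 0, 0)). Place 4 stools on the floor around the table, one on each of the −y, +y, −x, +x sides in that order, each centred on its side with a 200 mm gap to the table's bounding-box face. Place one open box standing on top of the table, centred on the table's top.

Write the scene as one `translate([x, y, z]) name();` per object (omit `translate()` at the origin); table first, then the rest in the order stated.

table();
translate([375, -467, 0]) stool();
translate([375, 1197, 0]) stool();
translate([-557, 365, 0]) stool();
translate([1307, 365, 0]) stool();
translate([307, 389, 722]) open_box();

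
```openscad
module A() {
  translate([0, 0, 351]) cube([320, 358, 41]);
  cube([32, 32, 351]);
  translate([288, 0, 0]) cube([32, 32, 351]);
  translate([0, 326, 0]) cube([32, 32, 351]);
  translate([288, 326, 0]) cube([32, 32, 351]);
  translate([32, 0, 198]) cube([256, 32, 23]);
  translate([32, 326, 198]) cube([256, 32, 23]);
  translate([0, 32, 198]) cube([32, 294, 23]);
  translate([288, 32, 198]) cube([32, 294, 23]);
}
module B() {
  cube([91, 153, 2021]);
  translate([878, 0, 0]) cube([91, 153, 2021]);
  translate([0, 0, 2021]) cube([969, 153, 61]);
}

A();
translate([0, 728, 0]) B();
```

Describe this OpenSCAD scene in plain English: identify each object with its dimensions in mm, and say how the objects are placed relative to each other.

A is a four-legged stool. The seat is a 320×358×41 mm slab whose top surface is at z = 392 mm; four square legs, each 32×32 mm in cross-section, run from the floor (z = 0) to the underside of the seat, each flush with a corner of the seat. Four stretchers, 32 mm wide and 23 mm tall, connect adjacent legs with their undersides at z = 198 mm, each running between the inner faces of the legs it joins and aligned with the legs' outer faces on the other axis.

B is a rectangular door frame: two vertical jambs of 91×153 mm section, 2021 mm tall, with a clear opening 787 mm wide between their inner faces. A header 61 mm tall and 153 mm deep lies on top of the jambs and spans the full outside width.

The door frame is on the floor beside the stool on its +y side.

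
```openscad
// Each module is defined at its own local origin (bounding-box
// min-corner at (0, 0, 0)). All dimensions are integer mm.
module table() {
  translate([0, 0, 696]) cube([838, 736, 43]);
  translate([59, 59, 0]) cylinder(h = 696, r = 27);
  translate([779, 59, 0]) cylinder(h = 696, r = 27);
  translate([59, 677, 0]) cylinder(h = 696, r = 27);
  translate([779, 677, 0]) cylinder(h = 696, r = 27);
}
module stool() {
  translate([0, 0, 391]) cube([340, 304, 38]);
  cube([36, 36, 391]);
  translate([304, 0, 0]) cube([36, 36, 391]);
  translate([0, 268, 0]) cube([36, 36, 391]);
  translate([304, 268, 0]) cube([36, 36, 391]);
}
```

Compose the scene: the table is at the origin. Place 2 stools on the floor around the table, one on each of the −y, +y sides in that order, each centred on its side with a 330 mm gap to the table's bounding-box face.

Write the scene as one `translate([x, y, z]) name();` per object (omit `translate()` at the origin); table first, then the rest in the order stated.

table();
translate([249, -634, 0]) stool();
translate([249, 1066, 0]) stool();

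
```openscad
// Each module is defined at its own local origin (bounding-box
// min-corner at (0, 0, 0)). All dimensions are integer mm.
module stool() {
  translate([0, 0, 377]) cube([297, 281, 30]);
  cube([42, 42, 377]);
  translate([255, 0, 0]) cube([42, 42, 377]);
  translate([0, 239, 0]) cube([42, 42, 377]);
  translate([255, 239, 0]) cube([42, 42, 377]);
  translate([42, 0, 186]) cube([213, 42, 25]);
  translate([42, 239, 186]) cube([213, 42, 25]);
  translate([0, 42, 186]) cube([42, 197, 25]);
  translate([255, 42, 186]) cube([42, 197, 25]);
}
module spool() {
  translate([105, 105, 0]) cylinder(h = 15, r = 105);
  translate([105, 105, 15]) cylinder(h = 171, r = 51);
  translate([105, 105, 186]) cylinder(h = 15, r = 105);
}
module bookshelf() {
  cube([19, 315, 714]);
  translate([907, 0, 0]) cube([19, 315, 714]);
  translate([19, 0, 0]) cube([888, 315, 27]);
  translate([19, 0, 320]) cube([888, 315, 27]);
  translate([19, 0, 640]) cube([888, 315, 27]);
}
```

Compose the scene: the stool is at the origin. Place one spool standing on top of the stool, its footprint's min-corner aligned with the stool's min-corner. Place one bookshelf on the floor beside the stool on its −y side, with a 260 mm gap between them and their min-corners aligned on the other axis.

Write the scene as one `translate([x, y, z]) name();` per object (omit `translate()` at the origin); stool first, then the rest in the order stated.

stool();
translate([0, 0, 407]) spool();
translate([0, -575, 0]) bookshelf();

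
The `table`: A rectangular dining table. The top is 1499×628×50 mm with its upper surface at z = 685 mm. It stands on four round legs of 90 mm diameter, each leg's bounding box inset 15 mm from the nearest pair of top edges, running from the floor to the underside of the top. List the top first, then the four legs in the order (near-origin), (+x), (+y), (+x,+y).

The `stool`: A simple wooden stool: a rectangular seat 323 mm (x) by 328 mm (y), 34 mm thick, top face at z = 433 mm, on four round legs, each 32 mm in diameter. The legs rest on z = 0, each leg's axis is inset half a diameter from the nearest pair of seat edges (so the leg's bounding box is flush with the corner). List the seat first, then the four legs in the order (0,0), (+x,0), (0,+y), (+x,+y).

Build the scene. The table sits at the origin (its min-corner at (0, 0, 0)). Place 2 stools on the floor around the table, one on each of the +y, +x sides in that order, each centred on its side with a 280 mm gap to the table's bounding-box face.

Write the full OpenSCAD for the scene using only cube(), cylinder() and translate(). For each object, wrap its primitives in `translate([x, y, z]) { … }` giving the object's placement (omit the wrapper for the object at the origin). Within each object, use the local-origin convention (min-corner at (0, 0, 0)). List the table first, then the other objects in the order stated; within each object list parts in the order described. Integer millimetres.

translate([0, 0, 635]) cube([1499, 628, 50]);
translate([60, 60, 0]) cylinder(h = 635, r = 45);
translate([1439, 60, 0]) cylinder(h = 635, r = 45);
translate([60, 568, 0]) cylinder(h = 635, r = 45);
translate([1439, 568, 0]) cylinder(h = 635, r = 45);
translate([588, 908, 0]) {
  translate([0, 0, 399]) cube([323, 328, 34]);
  translate([16, 16, 0]) cylinder(h = 399, r = 16);
  translate([307, 16, 0]) cylinder(h = 399, r = 16);
  translate([16, 312, 0]) cylinder(h = 399, r = 16);
  translate([307, 312, 0]) cylinder(h = 399, r = 16);
}
translate([1779, 150, 0]) {
  translate([0, 0, 399]) cube([323, 328, 34]);
  translate([16, 16, 0]) cylinder(h = 399, r = 16);
  translate([307, 16, 0]) cylinder(h = 399, r = 16);
  translate([16, 312, 0]) cylinder(h = 399, r = 16);
  translate([307, 312, 0]) cylinder(h = 399, r = 16);
}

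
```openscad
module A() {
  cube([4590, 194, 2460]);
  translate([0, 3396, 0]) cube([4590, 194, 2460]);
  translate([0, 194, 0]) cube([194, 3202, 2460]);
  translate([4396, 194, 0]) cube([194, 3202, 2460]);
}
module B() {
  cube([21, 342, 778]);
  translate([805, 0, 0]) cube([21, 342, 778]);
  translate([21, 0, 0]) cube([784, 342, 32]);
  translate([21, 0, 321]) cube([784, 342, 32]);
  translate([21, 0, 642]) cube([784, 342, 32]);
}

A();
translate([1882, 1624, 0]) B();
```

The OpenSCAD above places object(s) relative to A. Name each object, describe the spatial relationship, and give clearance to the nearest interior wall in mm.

Clearances: x = 1688, y = 1430; minimum 1430 mm.

A is a house frame. B is a bookshelf. The bookshelf sits inside the house frame, centred. The clearance to the nearest interior wall is 1430 mm.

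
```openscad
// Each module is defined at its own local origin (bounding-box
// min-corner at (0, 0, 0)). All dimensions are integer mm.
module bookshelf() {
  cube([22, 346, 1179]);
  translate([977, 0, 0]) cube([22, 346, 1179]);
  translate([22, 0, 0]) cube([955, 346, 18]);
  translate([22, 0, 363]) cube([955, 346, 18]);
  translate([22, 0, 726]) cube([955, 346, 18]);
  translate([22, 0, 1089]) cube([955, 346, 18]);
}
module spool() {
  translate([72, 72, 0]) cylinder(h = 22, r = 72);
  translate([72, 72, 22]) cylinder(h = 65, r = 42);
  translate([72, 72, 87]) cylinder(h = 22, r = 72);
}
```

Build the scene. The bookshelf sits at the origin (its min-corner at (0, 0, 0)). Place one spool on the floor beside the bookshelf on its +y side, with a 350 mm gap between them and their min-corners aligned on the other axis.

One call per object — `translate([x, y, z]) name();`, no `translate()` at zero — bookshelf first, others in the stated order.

bookshelf();
translate([0, 696, 0]) spool();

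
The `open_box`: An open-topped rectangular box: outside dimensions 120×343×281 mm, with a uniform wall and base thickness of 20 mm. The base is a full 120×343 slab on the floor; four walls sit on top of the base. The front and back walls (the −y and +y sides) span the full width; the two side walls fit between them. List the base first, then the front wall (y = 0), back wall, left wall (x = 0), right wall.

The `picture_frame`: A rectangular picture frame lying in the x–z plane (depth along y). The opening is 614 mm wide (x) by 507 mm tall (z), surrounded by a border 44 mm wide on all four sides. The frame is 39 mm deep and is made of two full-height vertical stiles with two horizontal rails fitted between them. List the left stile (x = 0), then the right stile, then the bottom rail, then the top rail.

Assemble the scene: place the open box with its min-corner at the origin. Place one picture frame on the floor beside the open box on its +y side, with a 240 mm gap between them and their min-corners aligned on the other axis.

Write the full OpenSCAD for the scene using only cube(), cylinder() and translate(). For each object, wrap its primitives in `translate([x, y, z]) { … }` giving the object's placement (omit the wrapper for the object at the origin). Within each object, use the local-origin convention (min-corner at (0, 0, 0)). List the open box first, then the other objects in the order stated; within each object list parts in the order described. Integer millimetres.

cube([120, 343, 20]);
translate([0, 0, 20]) cube([120, 20, 261]);
translate([0, 323, 20]) cube([120, 20, 261]);
translate([0, 20, 20]) cube([20, 303, 261]);
translate([100, 20, 20]) cube([20, 303, 261]);
translate([0, 583, 0]) {
  cube([44, 39, 595]);
  translate([658, 0, 0]) cube([44, 39, 595]);
  translate([44, 0, 0]) cube([614, 39, 44]);
  translate([44, 0, 551]) cube([614, 39, 44]);
}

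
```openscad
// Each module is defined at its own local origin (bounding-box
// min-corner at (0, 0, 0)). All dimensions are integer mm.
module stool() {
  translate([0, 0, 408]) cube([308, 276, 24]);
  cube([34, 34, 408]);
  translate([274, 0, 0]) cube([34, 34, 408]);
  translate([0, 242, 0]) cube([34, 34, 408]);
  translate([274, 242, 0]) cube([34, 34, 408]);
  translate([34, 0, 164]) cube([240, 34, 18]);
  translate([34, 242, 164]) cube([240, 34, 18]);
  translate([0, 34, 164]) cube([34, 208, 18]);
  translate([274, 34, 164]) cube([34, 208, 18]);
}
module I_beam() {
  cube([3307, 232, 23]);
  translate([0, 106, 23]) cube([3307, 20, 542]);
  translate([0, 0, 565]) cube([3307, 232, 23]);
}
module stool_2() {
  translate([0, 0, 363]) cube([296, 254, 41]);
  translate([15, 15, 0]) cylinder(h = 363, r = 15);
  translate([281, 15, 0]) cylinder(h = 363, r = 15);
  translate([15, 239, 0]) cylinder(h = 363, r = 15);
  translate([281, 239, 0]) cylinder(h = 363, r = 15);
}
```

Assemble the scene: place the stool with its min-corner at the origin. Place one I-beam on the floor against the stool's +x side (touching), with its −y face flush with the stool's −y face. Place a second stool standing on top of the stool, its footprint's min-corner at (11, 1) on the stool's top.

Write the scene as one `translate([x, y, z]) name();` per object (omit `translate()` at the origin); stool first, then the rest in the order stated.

stool();
translate([308, 0, 0]) I_beam();
translate([11, 1, 432]) stool_2();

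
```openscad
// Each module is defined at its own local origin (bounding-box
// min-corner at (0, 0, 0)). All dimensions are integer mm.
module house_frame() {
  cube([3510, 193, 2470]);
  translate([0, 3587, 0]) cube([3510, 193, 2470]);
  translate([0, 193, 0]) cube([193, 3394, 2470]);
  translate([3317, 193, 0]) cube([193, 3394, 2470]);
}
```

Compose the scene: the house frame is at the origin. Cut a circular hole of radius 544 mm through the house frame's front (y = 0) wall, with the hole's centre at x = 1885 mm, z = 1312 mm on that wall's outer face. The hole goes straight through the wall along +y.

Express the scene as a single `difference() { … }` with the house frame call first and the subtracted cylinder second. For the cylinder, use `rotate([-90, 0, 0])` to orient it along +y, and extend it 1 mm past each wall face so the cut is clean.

difference() {
  house_frame();
  translate([1885, -1, 1312]) rotate([-90, 0, 0]) cylinder(h = 195, r = 544);
}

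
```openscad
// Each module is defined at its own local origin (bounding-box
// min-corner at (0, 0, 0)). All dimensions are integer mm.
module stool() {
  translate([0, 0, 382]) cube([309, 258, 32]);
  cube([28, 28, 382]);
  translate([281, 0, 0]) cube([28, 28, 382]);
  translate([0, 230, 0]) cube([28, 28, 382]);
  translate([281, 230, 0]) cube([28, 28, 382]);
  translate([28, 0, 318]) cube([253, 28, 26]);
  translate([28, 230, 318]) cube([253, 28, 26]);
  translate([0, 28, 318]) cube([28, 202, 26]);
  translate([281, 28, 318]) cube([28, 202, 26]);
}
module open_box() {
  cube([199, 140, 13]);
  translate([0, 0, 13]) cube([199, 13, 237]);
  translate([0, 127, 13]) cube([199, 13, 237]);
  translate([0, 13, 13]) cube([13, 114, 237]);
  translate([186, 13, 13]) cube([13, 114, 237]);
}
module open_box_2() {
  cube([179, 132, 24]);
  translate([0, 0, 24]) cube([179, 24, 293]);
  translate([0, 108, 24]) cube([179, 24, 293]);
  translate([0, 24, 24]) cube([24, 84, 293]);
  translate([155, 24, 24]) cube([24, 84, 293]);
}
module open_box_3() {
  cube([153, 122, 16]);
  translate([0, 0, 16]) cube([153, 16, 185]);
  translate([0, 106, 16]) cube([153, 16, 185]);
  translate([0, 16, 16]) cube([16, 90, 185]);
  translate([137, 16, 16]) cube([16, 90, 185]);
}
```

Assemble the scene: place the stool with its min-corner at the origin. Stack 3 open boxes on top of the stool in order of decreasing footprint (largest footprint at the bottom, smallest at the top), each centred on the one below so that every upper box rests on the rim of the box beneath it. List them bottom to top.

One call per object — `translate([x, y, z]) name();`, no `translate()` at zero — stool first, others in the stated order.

stool();
translate([55, 59, 414]) open_box();
translate([65, 63, 664]) open_box_2();
translate([78, 68, 981]) open_box_3();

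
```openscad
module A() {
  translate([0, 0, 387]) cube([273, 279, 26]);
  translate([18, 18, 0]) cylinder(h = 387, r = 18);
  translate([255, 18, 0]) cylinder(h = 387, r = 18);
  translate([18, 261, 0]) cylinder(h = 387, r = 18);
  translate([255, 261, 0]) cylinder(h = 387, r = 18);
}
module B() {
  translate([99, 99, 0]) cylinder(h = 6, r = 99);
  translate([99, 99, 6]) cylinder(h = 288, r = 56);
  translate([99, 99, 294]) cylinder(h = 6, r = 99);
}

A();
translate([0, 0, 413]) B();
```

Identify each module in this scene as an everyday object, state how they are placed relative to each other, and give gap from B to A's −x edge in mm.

The spool's min-x is at 0; the stool's min-x is 0; gap = 0 mm.

A is a stool. B is a spool. The spool is on top of the stool. The gap from the spool to the stool's −x edge is 0 mm.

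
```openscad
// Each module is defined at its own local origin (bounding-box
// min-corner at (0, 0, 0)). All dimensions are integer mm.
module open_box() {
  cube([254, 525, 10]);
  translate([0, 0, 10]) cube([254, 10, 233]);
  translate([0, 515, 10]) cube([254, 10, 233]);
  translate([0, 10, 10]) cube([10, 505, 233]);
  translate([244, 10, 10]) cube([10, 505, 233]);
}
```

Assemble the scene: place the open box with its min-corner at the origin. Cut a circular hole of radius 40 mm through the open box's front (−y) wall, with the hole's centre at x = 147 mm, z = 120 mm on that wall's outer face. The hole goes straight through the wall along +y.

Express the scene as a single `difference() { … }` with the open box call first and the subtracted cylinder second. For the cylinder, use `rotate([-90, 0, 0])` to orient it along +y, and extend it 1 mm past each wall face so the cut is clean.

difference() {
  open_box();
  translate([147, -1, 120]) rotate([-90, 0, 0]) cylinder(h = 12, r = 40);
}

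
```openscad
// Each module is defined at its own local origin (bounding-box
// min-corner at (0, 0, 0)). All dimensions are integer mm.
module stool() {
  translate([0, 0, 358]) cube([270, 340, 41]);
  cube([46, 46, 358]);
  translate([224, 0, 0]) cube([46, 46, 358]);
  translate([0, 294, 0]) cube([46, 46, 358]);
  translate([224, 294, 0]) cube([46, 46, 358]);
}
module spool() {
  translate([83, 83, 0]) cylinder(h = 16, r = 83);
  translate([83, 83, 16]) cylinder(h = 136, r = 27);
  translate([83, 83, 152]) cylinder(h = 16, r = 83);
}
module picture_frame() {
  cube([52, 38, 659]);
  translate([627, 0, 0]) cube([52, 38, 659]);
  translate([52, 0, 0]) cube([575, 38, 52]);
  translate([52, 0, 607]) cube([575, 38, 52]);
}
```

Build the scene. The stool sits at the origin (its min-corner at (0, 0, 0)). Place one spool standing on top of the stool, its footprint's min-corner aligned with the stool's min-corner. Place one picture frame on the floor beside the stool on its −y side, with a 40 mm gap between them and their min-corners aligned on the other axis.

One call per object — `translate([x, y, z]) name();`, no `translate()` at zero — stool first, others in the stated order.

stool();
translate([0, 0, 399]) spool();
translate([0, -78, 0]) picture_frame();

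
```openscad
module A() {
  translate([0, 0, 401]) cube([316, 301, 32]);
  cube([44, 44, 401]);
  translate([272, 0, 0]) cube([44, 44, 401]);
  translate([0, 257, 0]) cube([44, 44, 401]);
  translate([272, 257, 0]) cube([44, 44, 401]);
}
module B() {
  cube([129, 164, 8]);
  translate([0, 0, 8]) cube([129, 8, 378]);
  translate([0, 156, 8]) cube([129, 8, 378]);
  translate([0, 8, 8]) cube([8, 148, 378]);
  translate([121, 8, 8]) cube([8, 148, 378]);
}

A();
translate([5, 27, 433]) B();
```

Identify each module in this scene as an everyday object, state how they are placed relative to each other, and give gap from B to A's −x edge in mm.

The open box's min-x is at 5; the stool's min-x is 0; gap = 5 mm.

A is a stool. B is an open box. The open box is on top of the stool. The gap from the open box to the stool's −x edge is 5 mm.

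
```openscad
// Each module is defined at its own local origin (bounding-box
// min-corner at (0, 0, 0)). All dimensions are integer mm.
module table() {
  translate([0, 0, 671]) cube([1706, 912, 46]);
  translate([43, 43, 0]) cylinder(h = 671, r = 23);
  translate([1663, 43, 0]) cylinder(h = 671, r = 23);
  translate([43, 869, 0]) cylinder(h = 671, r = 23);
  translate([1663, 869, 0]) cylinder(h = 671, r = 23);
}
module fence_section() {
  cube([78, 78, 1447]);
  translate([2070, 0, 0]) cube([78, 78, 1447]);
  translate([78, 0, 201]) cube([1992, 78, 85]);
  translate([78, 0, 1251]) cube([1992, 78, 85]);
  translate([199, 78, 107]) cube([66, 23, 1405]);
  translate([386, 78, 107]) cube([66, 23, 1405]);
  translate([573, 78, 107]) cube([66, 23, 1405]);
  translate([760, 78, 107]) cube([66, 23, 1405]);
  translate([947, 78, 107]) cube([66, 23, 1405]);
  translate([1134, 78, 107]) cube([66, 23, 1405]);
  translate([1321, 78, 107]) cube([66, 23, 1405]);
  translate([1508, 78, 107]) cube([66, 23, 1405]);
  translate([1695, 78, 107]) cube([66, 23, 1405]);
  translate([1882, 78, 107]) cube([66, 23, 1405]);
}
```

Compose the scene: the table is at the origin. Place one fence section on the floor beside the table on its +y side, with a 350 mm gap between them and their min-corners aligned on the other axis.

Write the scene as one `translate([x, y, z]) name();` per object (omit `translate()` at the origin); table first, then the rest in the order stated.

table();
translate([0, 1262, 0]) fence_section();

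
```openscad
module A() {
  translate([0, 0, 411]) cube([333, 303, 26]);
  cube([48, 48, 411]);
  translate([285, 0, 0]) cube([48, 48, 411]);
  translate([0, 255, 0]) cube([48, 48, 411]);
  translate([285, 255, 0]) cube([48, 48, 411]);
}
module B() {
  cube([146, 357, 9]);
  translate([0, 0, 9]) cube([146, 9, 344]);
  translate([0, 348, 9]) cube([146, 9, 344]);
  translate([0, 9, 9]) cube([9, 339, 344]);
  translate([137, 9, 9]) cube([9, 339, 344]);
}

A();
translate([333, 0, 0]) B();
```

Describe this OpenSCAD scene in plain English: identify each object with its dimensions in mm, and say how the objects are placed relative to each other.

A is a four-legged stool. The seat is 333×303 mm, 26 mm thick, top at z = 437 mm. It stands on four square legs, each 48×48 mm in cross-section, from z = 0 to the seat underside, each flush with a corner of the seat.

B is an open storage box with external size 146×357×353 mm and wall thickness 9 mm (the base is also 9 mm thick). The base covers the whole footprint; the four walls stand on the base, with the y-facing walls full-width and the x-facing walls fitting between their inner faces.

The open box is against the stool's +x side, with their −y faces flush.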